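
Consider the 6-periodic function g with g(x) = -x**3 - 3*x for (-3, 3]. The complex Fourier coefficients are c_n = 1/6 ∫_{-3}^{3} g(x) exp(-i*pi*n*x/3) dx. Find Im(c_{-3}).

Since g is real-valued, Im(c_{-3}) = -1/6 ∫_{-3}^{3} g(x) sin(-pi*x) dx = b_{3}/2.
g is odd and sin(-pi*x) is odd, so the integrand is even: ∫_{-3}^{3} g(x) sin(-pi*x) dx = 2∫_0^{3} g(x) sin(-pi*x) dx.
Integrating by parts three times (tabular method), an antiderivative of (-x**3 - 3*x) sin(-pi*x) is -x**3*cos(pi*x)/pi + 3*x**2*sin(pi*x)/pi**2 - 3*x*cos(pi*x)/pi + 6*x*cos(pi*x)/pi**3 - 6*sin(pi*x)/pi**4 + 3*sin(pi*x)/pi**2; evaluating from 0 to 3: ∫_{0}^{3} (-x**3 - 3*x) sin(-pi*x) dx = (-18/pi**3 + 36/pi) - (0) = -18/pi**3 + 36/pi.
So ∫_{-3}^{3} g(x) sin(-pi*x) dx = -36/pi**3 + 72/pi.
Hence Im(c_{-3}) = (-1/6)·(-36/pi**3 + 72/pi) = -12/pi + 6/pi**3.

-12/pi + 6/pi**3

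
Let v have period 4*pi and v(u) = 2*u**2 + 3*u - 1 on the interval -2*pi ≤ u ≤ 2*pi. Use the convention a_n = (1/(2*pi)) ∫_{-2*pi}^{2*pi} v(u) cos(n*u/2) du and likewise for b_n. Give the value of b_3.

b_3 = (1/(2*pi)) ∫_{-2*pi}^{2*pi} v(u) sin(3*u/2) du.
Integrating by parts twice (tabular method), an antiderivative of (2*u**2 + 3*u - 1) sin(3*u/2) is -4*u**2*cos(3*u/2)/3 + 16*u*sin(3*u/2)/9 - 2*u*cos(3*u/2) + 4*sin(3*u/2)/3 + 50*cos(3*u/2)/27; evaluating from -2*pi to 2*pi: ∫_{-2*pi}^{2*pi} (2*u**2 + 3*u - 1) sin(3*u/2) du = (-50/27 + 4*pi + 16*pi**2/3) - (-4*pi - 50/27 + 16*pi**2/3) = 8*pi.
Hence b_3 = (1/(2*pi))·(8*pi) = 4.

4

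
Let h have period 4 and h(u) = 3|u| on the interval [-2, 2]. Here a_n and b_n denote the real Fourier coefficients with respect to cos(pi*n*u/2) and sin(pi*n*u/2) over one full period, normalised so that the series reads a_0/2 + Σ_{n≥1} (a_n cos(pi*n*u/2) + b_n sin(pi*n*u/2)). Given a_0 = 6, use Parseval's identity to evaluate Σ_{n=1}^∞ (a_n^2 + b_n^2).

Parseval: a_0^2/2 + Σ_{n≥1} (a_n^2+b_n^2) = 1/2 ∫_{-2}^{2} h(u)^2 du = 24.
Subtract a_0^2/2 = 18: Σ (a_n^2+b_n^2) = 6.

6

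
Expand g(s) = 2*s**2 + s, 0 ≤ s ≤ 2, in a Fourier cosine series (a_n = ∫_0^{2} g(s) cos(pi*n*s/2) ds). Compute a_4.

2/pi**2

a_4 = ∫_0^{2} (2*s**2 + s) cos(2*pi*s) ds.
Integrating by parts twice (tabular method), an antiderivative of (2*s**2 + s) cos(2*pi*s) is s**2*sin(2*pi*s)/pi + s*sin(2*pi*s)/(2*pi) + s*cos(2*pi*s)/pi**2 - sin(2*pi*s)/(2*pi**3) + cos(2*pi*s)/(4*pi**2); evaluating from 0 to 2: ∫_{0}^{2} (2*s**2 + s) cos(2*pi*s) ds = (9/(4*pi**2)) - (1/(4*pi**2)) = 2/pi**2.
Hence a_4 = 2/pi**2.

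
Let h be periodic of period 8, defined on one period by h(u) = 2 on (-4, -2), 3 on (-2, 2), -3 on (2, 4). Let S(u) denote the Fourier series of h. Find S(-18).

u = -18 differs from u = -2 by -2 full period(s), and the series is 8-periodic.
At u = -2 the one-sided limits are h(-2^-) = 2 and h(-2^+) = 3.
By Dirichlet's theorem the series converges to their average, [(2) + (3)]/2 = 5/2.

5/2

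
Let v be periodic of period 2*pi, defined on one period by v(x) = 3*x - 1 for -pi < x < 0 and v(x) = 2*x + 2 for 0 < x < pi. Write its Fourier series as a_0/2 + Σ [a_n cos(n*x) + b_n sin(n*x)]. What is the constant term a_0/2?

1/2 - pi/4

a_0 = 1/pi ∫_{-pi}^{pi} v(x) dx = 1/pi · (pi*(2 - pi)/2) = 1 - pi/2.
So the constant term a_0/2 = 1/2 - pi/4.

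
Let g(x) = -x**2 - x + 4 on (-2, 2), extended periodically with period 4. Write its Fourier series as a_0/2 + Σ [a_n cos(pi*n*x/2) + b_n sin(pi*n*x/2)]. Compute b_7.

-4/(7*pi)

b_7 = 1/2 ∫_{-2}^{2} g(x) sin(7*pi*x/2) dx.
Integrating by parts twice (tabular method), an antiderivative of (-x**2 - x + 4) sin(7*pi*x/2) is 2*x**2*cos(7*pi*x/2)/(7*pi) - 8*x*sin(7*pi*x/2)/(49*pi**2) + 2*x*cos(7*pi*x/2)/(7*pi) - 4*sin(7*pi*x/2)/(49*pi**2) - 8*cos(7*pi*x/2)/(7*pi) - 16*cos(7*pi*x/2)/(343*pi**3); evaluating from -2 to 2: ∫_{-2}^{2} (-x**2 - x + 4) sin(7*pi*x/2) dx = (4*(4 - 49*pi**2)/(343*pi**3)) - (4*(4 + 49*pi**2)/(343*pi**3)) = -8/(7*pi).
Hence b_7 = (1/2)·(-8/(7*pi)) = -4/(7*pi).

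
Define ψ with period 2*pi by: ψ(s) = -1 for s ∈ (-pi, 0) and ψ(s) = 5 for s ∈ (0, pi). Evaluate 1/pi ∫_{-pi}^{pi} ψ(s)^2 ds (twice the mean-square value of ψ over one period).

1/pi ∫_{-pi}^{pi} ψ(s)^2 ds = 1/pi · (26*pi) = 26.

26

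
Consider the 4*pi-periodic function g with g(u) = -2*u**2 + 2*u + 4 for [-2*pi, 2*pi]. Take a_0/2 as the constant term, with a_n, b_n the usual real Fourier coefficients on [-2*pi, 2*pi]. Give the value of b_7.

8/7

b_7 = (1/(2*pi)) ∫_{-2*pi}^{2*pi} g(u) sin(7*u/2) du.
Integrating by parts twice (tabular method), an antiderivative of (-2*u**2 + 2*u + 4) sin(7*u/2) is 4*u**2*cos(7*u/2)/7 - 16*u*sin(7*u/2)/49 - 4*u*cos(7*u/2)/7 + 8*sin(7*u/2)/49 - 424*cos(7*u/2)/343; evaluating from -2*pi to 2*pi: ∫_{-2*pi}^{2*pi} (-2*u**2 + 2*u + 4) sin(7*u/2) du = (-16*pi**2/7 + 424/343 + 8*pi/7) - (-16*pi**2/7 - 8*pi/7 + 424/343) = 16*pi/7.
Hence b_7 = (1/(2*pi))·(16*pi/7) = 8/7.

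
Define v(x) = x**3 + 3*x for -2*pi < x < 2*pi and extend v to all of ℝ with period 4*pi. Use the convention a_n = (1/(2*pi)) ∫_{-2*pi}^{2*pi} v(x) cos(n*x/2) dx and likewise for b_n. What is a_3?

a_3 = (1/(2*pi)) ∫_{-2*pi}^{2*pi} v(x) cos(3*x/2) dx.
v is odd and cos(3*x/2) is even, so the integrand is odd over a symmetric interval and the integral vanishes.

0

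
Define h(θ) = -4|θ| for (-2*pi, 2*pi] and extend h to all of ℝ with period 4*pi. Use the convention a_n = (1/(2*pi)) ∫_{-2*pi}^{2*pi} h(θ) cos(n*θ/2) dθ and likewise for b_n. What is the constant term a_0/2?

-4*pi

a_0 = (1/(2*pi)) ∫_{-2*pi}^{2*pi} h(θ) dθ = (1/(2*pi)) · (-16*pi**2) = -8*pi.
So the constant term a_0/2 = -4*pi.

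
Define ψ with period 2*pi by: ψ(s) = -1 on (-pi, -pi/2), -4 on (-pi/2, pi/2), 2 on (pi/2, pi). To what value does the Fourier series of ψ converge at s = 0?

ψ is continuous at s = 0 with value -4, so the series converges to -4 there.

-4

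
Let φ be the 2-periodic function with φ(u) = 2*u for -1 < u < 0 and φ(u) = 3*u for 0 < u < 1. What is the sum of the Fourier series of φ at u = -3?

u = -3 differs from u = -1 by -1 full period(s), and the series is 2-periodic.
At u = -1 the one-sided limits are φ(-1^-) = 3 and φ(-1^+) = -2.
By Dirichlet's theorem the series converges to their average, [(3) + (-2)]/2 = 1/2.

1/2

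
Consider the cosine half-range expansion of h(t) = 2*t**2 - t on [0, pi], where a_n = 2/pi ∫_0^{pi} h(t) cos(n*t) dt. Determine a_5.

a_5 = 2/pi ∫_0^{pi} (2*t**2 - t) cos(5*t) dt.
Integrating by parts twice (tabular method), an antiderivative of (2*t**2 - t) cos(5*t) is 2*t**2*sin(5*t)/5 - t*sin(5*t)/5 + 4*t*cos(5*t)/25 - 4*sin(5*t)/125 - cos(5*t)/25; evaluating from 0 to pi: ∫_{0}^{pi} (2*t**2 - t) cos(5*t) dt = (1/25 - 4*pi/25) - (-1/25) = 2/25 - 4*pi/25.
Hence a_5 = (2/pi)·(2/25 - 4*pi/25) = 4*(1 - 2*pi)/(25*pi).

4*(1 - 2*pi)/(25*pi)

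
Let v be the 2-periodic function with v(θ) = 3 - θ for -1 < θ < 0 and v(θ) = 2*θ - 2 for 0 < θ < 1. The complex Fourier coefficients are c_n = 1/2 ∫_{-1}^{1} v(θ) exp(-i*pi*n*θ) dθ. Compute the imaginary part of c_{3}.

Since v is real-valued, Im(c_{3}) = -1/2 ∫_{-1}^{1} v(θ) sin(3*pi*θ) dθ = -b_{3}/2.
Split the integral at the breakpoints.
Integrating by parts (boundary term plus one more integral), an antiderivative of (3 - θ) sin(3*pi*θ) is θ*cos(3*pi*θ)/(3*pi) - sin(3*pi*θ)/(9*pi**2) - cos(3*pi*θ)/pi; evaluating from -1 to 0: ∫_{-1}^{0} (3 - θ) sin(3*pi*θ) dθ = (-1/pi) - (4/(3*pi)) = -7/(3*pi).
Integrating by parts (boundary term plus one more integral), an antiderivative of (2*θ - 2) sin(3*pi*θ) is -2*θ*cos(3*pi*θ)/(3*pi) + 2*sin(3*pi*θ)/(9*pi**2) + 2*cos(3*pi*θ)/(3*pi); evaluating from 0 to 1: ∫_{0}^{1} (2*θ - 2) sin(3*pi*θ) dθ = (0) - (2/(3*pi)) = -2/(3*pi).
So ∫_{-1}^{1} v(θ) sin(3*pi*θ) dθ = -3/pi.
Hence Im(c_{3}) = (-1/2)·(-3/pi) = 3/(2*pi).

3/(2*pi)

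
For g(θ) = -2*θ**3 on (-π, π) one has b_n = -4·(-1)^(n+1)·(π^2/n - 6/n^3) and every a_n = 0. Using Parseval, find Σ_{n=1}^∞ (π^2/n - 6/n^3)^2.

pi**6/14

Parseval: Σ b_n^2 = (1/π) ∫_{-π}^{π} g(θ)^2 dθ = 8*pi**6/7.
b_n^2 = 16·(π^2/n - 6/n^3)^2, so the sum equals (8*pi**6/7)/16 = pi**6/14.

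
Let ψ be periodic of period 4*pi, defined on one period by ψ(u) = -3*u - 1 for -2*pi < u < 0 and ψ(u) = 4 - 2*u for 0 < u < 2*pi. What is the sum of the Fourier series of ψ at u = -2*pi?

3/2 + pi

At u = -2*pi the one-sided limits are ψ(-2*pi^-) = 4 - 4*pi and ψ(-2*pi^+) = -1 + 6*pi.
By Dirichlet's theorem the series converges to their average, [(4 - 4*pi) + (-1 + 6*pi)]/2 = 3/2 + pi.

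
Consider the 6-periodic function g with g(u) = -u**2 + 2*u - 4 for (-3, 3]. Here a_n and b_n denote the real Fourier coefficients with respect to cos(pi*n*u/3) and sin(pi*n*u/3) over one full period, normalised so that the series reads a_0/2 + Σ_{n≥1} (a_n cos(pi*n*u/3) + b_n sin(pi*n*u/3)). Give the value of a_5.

a_5 = 1/3 ∫_{-3}^{3} g(u) cos(5*pi*u/3) du.
Integrating by parts twice (tabular method), an antiderivative of (-u**2 + 2*u - 4) cos(5*pi*u/3) is -3*u**2*sin(5*pi*u/3)/(5*pi) + 6*u*sin(5*pi*u/3)/(5*pi) - 18*u*cos(5*pi*u/3)/(25*pi**2) - 12*sin(5*pi*u/3)/(5*pi) + 54*sin(5*pi*u/3)/(125*pi**3) + 18*cos(5*pi*u/3)/(25*pi**2); evaluating from -3 to 3: ∫_{-3}^{3} (-u**2 + 2*u - 4) cos(5*pi*u/3) du = (36/(25*pi**2)) - (-72/(25*pi**2)) = 108/(25*pi**2).
Hence a_5 = (1/3)·(108/(25*pi**2)) = 36/(25*pi**2).

36/(25*pi**2)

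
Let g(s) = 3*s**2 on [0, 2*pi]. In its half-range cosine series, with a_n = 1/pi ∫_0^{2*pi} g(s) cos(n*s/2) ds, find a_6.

4/3

a_6 = 1/pi ∫_0^{2*pi} (3*s**2) cos(3*s) ds.
Integrating by parts twice (tabular method), an antiderivative of (3*s**2) cos(3*s) is s**2*sin(3*s) + 2*s*cos(3*s)/3 - 2*sin(3*s)/9; evaluating from 0 to 2*pi: ∫_{0}^{2*pi} (3*s**2) cos(3*s) ds = (4*pi/3) - (0) = 4*pi/3.
Hence a_6 = (1/pi)·(4*pi/3) = 4/3.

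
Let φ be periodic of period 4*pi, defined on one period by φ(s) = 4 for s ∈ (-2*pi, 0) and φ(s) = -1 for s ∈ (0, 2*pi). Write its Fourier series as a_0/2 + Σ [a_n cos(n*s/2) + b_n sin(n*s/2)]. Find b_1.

-10/pi

b_1 = (1/(2*pi)) ∫_{-2*pi}^{2*pi} φ(s) sin(s/2) ds.
Split the integral at the breakpoints.
Directly, an antiderivative of (4) sin(s/2) is -8*cos(s/2); evaluating from -2*pi to 0: ∫_{-2*pi}^{0} (4) sin(s/2) ds = (-8) - (8) = -16.
Directly, an antiderivative of (-1) sin(s/2) is 2*cos(s/2); evaluating from 0 to 2*pi: ∫_{0}^{2*pi} (-1) sin(s/2) ds = (-2) - (2) = -4.
Summing the pieces and multiplying by (1/(2*pi)) gives b_1 = -10/pi.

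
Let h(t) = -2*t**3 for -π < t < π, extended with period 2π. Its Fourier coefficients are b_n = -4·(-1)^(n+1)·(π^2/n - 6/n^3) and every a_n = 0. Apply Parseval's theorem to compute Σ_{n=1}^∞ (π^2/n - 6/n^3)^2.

Parseval: Σ b_n^2 = (1/π) ∫_{-π}^{π} h(t)^2 dt = 8*pi**6/7.
b_n^2 = 16·(π^2/n - 6/n^3)^2, so the sum equals (8*pi**6/7)/16 = pi**6/14.

pi**6/14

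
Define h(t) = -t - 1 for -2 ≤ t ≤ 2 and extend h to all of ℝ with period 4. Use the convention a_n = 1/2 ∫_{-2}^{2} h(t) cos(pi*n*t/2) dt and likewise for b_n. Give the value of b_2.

2/pi

b_2 = 1/2 ∫_{-2}^{2} h(t) sin(pi*t) dt.
Integrating by parts (boundary term plus one more integral), an antiderivative of (-t - 1) sin(pi*t) is t*cos(pi*t)/pi - sin(pi*t)/pi**2 + cos(pi*t)/pi; evaluating from -2 to 2: ∫_{-2}^{2} (-t - 1) sin(pi*t) dt = (3/pi) - (-1/pi) = 4/pi.
Hence b_2 = (1/2)·(4/pi) = 2/pi.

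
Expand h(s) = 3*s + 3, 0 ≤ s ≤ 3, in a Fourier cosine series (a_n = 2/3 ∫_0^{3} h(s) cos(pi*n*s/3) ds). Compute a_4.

a_4 = 2/3 ∫_0^{3} (3*s + 3) cos(4*pi*s/3) ds.
Integrating by parts (boundary term plus one more integral), an antiderivative of (3*s + 3) cos(4*pi*s/3) is 9*s*sin(4*pi*s/3)/(4*pi) + 9*sin(4*pi*s/3)/(4*pi) + 27*cos(4*pi*s/3)/(16*pi**2); evaluating from 0 to 3: ∫_{0}^{3} (3*s + 3) cos(4*pi*s/3) ds = (27/(16*pi**2)) - (27/(16*pi**2)) = 0.
Hence a_4 = (2/3)·(0) = 0.

0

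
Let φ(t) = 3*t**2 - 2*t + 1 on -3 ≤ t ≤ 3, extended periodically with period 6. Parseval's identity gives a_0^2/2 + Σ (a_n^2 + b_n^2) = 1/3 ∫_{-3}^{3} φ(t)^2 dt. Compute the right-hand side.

1768/5

1/3 ∫_{-3}^{3} φ(t)^2 dt = 1/3 · (5304/5) = 1768/5.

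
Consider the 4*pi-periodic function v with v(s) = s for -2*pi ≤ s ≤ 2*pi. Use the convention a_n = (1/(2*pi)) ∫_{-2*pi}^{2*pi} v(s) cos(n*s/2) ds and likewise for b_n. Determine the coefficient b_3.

b_3 = (1/(2*pi)) ∫_{-2*pi}^{2*pi} v(s) sin(3*s/2) ds.
v is odd and sin(3*s/2) is odd, so the integrand is even and b_3 = 1/pi ∫_0^{2*pi} v(s) sin(3*s/2) ds.
Integrating by parts (boundary term plus one more integral), an antiderivative of (s) sin(3*s/2) is -2*s*cos(3*s/2)/3 + 4*sin(3*s/2)/9; evaluating from 0 to 2*pi: ∫_{0}^{2*pi} (s) sin(3*s/2) ds = (4*pi/3) - (0) = 4*pi/3.
Hence b_3 = (1/pi)·(4*pi/3) = 4/3.

4/3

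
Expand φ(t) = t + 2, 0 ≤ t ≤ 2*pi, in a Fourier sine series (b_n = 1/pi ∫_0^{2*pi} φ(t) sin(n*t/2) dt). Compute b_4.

b_4 = 1/pi ∫_0^{2*pi} (t + 2) sin(2*t) dt.
Integrating by parts (boundary term plus one more integral), an antiderivative of (t + 2) sin(2*t) is -t*cos(2*t)/2 + sin(2*t)/4 - cos(2*t); evaluating from 0 to 2*pi: ∫_{0}^{2*pi} (t + 2) sin(2*t) dt = (-pi - 1) - (-1) = -pi.
Hence b_4 = (1/pi)·(-pi) = -1.

-1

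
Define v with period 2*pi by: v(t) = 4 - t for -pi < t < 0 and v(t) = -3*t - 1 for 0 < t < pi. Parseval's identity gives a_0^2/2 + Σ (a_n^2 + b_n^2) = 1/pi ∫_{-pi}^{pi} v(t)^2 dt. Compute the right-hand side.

1/pi ∫_{-pi}^{pi} v(t)^2 dt = 1/pi · (pi*(51 + 21*pi + 10*pi**2)/3) = 17 + 7*pi + 10*pi**2/3.

17 + 7*pi + 10*pi**2/3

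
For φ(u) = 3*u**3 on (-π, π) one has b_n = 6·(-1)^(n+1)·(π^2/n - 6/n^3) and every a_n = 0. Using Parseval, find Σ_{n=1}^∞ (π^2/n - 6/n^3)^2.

pi**6/14

Parseval: Σ b_n^2 = (1/π) ∫_{-π}^{π} φ(u)^2 du = 18*pi**6/7.
b_n^2 = 36·(π^2/n - 6/n^3)^2, so the sum equals (18*pi**6/7)/36 = pi**6/14.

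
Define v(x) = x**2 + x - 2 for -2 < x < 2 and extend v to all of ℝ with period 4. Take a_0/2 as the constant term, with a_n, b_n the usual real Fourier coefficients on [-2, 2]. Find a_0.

-4/3

a_0 = 1/2 ∫_{-2}^{2} v(x) dx = 1/2 · (-8/3) = -4/3.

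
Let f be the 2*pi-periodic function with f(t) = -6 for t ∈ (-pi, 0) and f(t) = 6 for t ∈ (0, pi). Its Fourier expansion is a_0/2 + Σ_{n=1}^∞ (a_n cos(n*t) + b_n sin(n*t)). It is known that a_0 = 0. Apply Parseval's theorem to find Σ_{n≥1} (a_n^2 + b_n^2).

72

Parseval: a_0^2/2 + Σ_{n≥1} (a_n^2+b_n^2) = 1/pi ∫_{-pi}^{pi} f(t)^2 dt = 72.
Subtract a_0^2/2 = 0: Σ (a_n^2+b_n^2) = 72.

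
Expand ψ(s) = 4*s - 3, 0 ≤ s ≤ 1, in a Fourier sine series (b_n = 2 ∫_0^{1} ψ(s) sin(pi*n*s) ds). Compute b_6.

b_6 = 2 ∫_0^{1} (4*s - 3) sin(6*pi*s) ds.
Integrating by parts (boundary term plus one more integral), an antiderivative of (4*s - 3) sin(6*pi*s) is -2*s*cos(6*pi*s)/(3*pi) + sin(6*pi*s)/(9*pi**2) + cos(6*pi*s)/(2*pi); evaluating from 0 to 1: ∫_{0}^{1} (4*s - 3) sin(6*pi*s) ds = (-1/(6*pi)) - (1/(2*pi)) = -2/(3*pi).
Hence b_6 = 2·(-2/(3*pi)) = -4/(3*pi).

-4/(3*pi)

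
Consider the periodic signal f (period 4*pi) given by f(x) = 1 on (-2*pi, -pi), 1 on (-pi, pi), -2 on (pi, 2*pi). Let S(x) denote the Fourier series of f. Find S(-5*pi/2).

-2

x = -5*pi/2 differs from x = 3*pi/2 by -1 full period(s), and the series is 4*pi-periodic.
f is continuous at x = 3*pi/2 with value -2, so the series converges to -2 there.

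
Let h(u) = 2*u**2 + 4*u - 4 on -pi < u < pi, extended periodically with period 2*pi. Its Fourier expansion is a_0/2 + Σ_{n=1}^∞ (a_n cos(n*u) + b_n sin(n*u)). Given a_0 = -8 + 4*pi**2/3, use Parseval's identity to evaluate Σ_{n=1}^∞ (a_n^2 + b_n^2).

32*pi**2*(pi**2 + 15)/45

Parseval: a_0^2/2 + Σ_{n≥1} (a_n^2+b_n^2) = 1/pi ∫_{-pi}^{pi} h(u)^2 du = 32 + 8*pi**4/5.
Subtract a_0^2/2 = 8*(6 - pi**2)**2/9: Σ (a_n^2+b_n^2) = 32*pi**2*(pi**2 + 15)/45.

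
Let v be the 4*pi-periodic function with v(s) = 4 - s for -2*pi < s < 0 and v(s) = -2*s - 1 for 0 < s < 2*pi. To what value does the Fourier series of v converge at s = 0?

3/2

At s = 0 the one-sided limits are v(0^-) = 4 and v(0^+) = -1.
By Dirichlet's theorem the series converges to their average, [(4) + (-1)]/2 = 3/2.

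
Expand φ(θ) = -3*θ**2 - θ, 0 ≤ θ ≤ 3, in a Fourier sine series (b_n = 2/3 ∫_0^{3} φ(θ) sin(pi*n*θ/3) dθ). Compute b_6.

b_6 = 2/3 ∫_0^{3} (-3*θ**2 - θ) sin(2*pi*θ) dθ.
Integrating by parts twice (tabular method), an antiderivative of (-3*θ**2 - θ) sin(2*pi*θ) is 3*θ**2*cos(2*pi*θ)/(2*pi) - 3*θ*sin(2*pi*θ)/(2*pi**2) + θ*cos(2*pi*θ)/(2*pi) - sin(2*pi*θ)/(4*pi**2) - 3*cos(2*pi*θ)/(4*pi**3); evaluating from 0 to 3: ∫_{0}^{3} (-3*θ**2 - θ) sin(2*pi*θ) dθ = (-3/(4*pi**3) + 15/pi) - (-3/(4*pi**3)) = 15/pi.
Hence b_6 = (2/3)·(15/pi) = 10/pi.

10/pi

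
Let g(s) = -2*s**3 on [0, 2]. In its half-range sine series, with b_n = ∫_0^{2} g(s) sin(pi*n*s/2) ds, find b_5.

b_5 = ∫_0^{2} (-2*s**3) sin(5*pi*s/2) ds.
Integrating by parts three times (tabular method), an antiderivative of (-2*s**3) sin(5*pi*s/2) is 4*s**3*cos(5*pi*s/2)/(5*pi) - 24*s**2*sin(5*pi*s/2)/(25*pi**2) - 96*s*cos(5*pi*s/2)/(125*pi**3) + 192*sin(5*pi*s/2)/(625*pi**4); evaluating from 0 to 2: ∫_{0}^{2} (-2*s**3) sin(5*pi*s/2) ds = (32*(6 - 25*pi**2)/(125*pi**3)) - (0) = 32*(6 - 25*pi**2)/(125*pi**3).
Hence b_5 = 32*(6 - 25*pi**2)/(125*pi**3).

32*(6 - 25*pi**2)/(125*pi**3)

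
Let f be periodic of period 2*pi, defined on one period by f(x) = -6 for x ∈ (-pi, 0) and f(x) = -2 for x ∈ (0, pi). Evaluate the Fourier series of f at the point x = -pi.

-4

x = -pi differs from x = pi by -1 full period(s), and the series is 2*pi-periodic.
At x = pi the one-sided limits are f(pi^-) = -2 and f(pi^+) = -6.
By Dirichlet's theorem the series converges to their average, [(-2) + (-6)]/2 = -4.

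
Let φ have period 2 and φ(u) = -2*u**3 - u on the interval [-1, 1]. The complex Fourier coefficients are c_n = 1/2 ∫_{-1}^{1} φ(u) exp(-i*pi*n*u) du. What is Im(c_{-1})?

Since φ is real-valued, Im(c_{-1}) = -1/2 ∫_{-1}^{1} φ(u) sin(-pi*u) du = b_{1}/2.
φ is odd and sin(-pi*u) is odd, so the integrand is even: ∫_{-1}^{1} φ(u) sin(-pi*u) du = 2∫_0^{1} φ(u) sin(-pi*u) du.
Integrating by parts three times (tabular method), an antiderivative of (-2*u**3 - u) sin(-pi*u) is -2*u**3*cos(pi*u)/pi + 6*u**2*sin(pi*u)/pi**2 - u*cos(pi*u)/pi + 12*u*cos(pi*u)/pi**3 - 12*sin(pi*u)/pi**4 + sin(pi*u)/pi**2; evaluating from 0 to 1: ∫_{0}^{1} (-2*u**3 - u) sin(-pi*u) du = (-12/pi**3 + 3/pi) - (0) = -12/pi**3 + 3/pi.
So ∫_{-1}^{1} φ(u) sin(-pi*u) du = -24/pi**3 + 6/pi.
Hence Im(c_{-1}) = (-1/2)·(-24/pi**3 + 6/pi) = -3/pi + 12/pi**3.

-3/pi + 12/pi**3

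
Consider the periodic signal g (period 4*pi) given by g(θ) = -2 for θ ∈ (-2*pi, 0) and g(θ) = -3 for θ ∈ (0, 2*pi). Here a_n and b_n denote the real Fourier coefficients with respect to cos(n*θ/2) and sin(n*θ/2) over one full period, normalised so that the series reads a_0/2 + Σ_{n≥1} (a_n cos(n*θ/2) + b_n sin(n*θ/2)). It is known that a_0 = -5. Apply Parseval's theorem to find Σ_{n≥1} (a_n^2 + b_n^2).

Parseval: a_0^2/2 + Σ_{n≥1} (a_n^2+b_n^2) = (1/(2*pi)) ∫_{-2*pi}^{2*pi} g(θ)^2 dθ = 13.
Subtract a_0^2/2 = 25/2: Σ (a_n^2+b_n^2) = 1/2.

1/2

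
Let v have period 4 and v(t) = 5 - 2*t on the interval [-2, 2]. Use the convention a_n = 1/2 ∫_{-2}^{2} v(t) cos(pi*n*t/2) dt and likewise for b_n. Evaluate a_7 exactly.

0

a_7 = 1/2 ∫_{-2}^{2} v(t) cos(7*pi*t/2) dt.
Integrating by parts (boundary term plus one more integral), an antiderivative of (5 - 2*t) cos(7*pi*t/2) is -4*t*sin(7*pi*t/2)/(7*pi) + 10*sin(7*pi*t/2)/(7*pi) - 8*cos(7*pi*t/2)/(49*pi**2); evaluating from -2 to 2: ∫_{-2}^{2} (5 - 2*t) cos(7*pi*t/2) dt = (8/(49*pi**2)) - (8/(49*pi**2)) = 0.
Hence a_7 = (1/2)·(0) = 0.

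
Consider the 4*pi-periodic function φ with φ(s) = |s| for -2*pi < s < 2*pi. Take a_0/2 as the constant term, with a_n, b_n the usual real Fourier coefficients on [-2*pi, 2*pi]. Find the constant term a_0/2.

pi

a_0 = (1/(2*pi)) ∫_{-2*pi}^{2*pi} φ(s) ds = (1/(2*pi)) · (4*pi**2) = 2*pi.
So the constant term a_0/2 = pi.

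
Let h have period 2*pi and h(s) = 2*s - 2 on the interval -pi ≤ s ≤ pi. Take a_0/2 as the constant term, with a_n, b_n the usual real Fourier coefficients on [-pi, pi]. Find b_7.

4/7

b_7 = 1/pi ∫_{-pi}^{pi} h(s) sin(7*s) ds.
Integrating by parts (boundary term plus one more integral), an antiderivative of (2*s - 2) sin(7*s) is -2*s*cos(7*s)/7 + 2*sin(7*s)/49 + 2*cos(7*s)/7; evaluating from -pi to pi: ∫_{-pi}^{pi} (2*s - 2) sin(7*s) ds = (-2/7 + 2*pi/7) - (-2*pi/7 - 2/7) = 4*pi/7.
Hence b_7 = (1/pi)·(4*pi/7) = 4/7.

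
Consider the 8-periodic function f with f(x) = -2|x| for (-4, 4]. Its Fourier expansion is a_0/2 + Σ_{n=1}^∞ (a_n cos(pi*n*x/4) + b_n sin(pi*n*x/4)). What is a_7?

32/(49*pi**2)

a_7 = 1/4 ∫_{-4}^{4} f(x) cos(7*pi*x/4) dx.
f is even and cos(7*pi*x/4) is even, so the integrand is even and a_7 = 1/2 ∫_0^{4} f(x) cos(7*pi*x/4) dx.
Integrating by parts (boundary term plus one more integral), an antiderivative of (-2*x) cos(7*pi*x/4) is -8*x*sin(7*pi*x/4)/(7*pi) - 32*cos(7*pi*x/4)/(49*pi**2); evaluating from 0 to 4: ∫_{0}^{4} (-2*x) cos(7*pi*x/4) dx = (32/(49*pi**2)) - (-32/(49*pi**2)) = 64/(49*pi**2).
Hence a_7 = (1/2)·(64/(49*pi**2)) = 32/(49*pi**2).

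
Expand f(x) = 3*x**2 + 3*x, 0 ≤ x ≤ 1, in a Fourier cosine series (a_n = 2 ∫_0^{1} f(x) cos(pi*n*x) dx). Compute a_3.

-8/(3*pi**2)

a_3 = 2 ∫_0^{1} (3*x**2 + 3*x) cos(3*pi*x) dx.
Integrating by parts twice (tabular method), an antiderivative of (3*x**2 + 3*x) cos(3*pi*x) is x**2*sin(3*pi*x)/pi + x*sin(3*pi*x)/pi + 2*x*cos(3*pi*x)/(3*pi**2) - 2*sin(3*pi*x)/(9*pi**3) + cos(3*pi*x)/(3*pi**2); evaluating from 0 to 1: ∫_{0}^{1} (3*x**2 + 3*x) cos(3*pi*x) dx = (-1/pi**2) - (1/(3*pi**2)) = -4/(3*pi**2).
Hence a_3 = 2·(-4/(3*pi**2)) = -8/(3*pi**2).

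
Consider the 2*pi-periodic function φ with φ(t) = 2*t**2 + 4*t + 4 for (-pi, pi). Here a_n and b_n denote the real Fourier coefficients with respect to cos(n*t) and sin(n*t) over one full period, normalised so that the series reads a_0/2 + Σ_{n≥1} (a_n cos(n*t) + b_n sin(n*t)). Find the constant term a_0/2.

4 + 2*pi**2/3

a_0 = 1/pi ∫_{-pi}^{pi} φ(t) dt = 1/pi · (4*pi*(6 + pi**2)/3) = 8 + 4*pi**2/3.
So the constant term a_0/2 = 4 + 2*pi**2/3.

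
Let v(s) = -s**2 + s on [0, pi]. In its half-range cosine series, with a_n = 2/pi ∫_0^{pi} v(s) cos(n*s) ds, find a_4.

-1/4

a_4 = 2/pi ∫_0^{pi} (-s**2 + s) cos(4*s) ds.
Integrating by parts twice (tabular method), an antiderivative of (-s**2 + s) cos(4*s) is -s**2*sin(4*s)/4 + s*sin(4*s)/4 - s*cos(4*s)/8 + sin(4*s)/32 + cos(4*s)/16; evaluating from 0 to pi: ∫_{0}^{pi} (-s**2 + s) cos(4*s) ds = (1/16 - pi/8) - (1/16) = -pi/8.
Hence a_4 = (2/pi)·(-pi/8) = -1/4.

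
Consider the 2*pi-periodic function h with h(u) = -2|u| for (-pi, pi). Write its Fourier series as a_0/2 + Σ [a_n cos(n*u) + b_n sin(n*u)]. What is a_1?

a_1 = 1/pi ∫_{-pi}^{pi} h(u) cos(u) du.
h is even and cos(u) is even, so the integrand is even and a_1 = 2/pi ∫_0^{pi} h(u) cos(u) du.
Integrating by parts (boundary term plus one more integral), an antiderivative of (-2*u) cos(u) is -2*u*sin(u) - 2*cos(u); evaluating from 0 to pi: ∫_{0}^{pi} (-2*u) cos(u) du = (2) - (-2) = 4.
Hence a_1 = (2/pi)·(4) = 8/pi.

8/pi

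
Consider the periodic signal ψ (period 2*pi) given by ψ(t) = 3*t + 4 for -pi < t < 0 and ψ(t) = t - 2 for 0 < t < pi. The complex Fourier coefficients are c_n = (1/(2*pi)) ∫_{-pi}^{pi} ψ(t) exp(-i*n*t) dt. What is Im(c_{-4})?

Since ψ is real-valued, Im(c_{-4}) = -(1/(2*pi)) ∫_{-pi}^{pi} ψ(t) sin(-4*t) dt = b_{4}/2.
Split the integral at the breakpoints.
Integrating by parts (boundary term plus one more integral), an antiderivative of (3*t + 4) sin(-4*t) is 3*t*cos(4*t)/4 - 3*sin(4*t)/16 + cos(4*t); evaluating from -pi to 0: ∫_{-pi}^{0} (3*t + 4) sin(-4*t) dt = (1) - (1 - 3*pi/4) = 3*pi/4.
Integrating by parts (boundary term plus one more integral), an antiderivative of (t - 2) sin(-4*t) is t*cos(4*t)/4 - sin(4*t)/16 - cos(4*t)/2; evaluating from 0 to pi: ∫_{0}^{pi} (t - 2) sin(-4*t) dt = (-1/2 + pi/4) - (-1/2) = pi/4.
So ∫_{-pi}^{pi} ψ(t) sin(-4*t) dt = pi.
Hence Im(c_{-4}) = (-1/(2*pi))·(pi) = -1/2.

-1/2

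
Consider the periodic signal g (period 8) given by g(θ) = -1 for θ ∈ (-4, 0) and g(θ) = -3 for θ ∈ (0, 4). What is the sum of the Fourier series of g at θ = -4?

At θ = -4 the one-sided limits are g(-4^-) = -3 and g(-4^+) = -1.
By Dirichlet's theorem the series converges to their average, [(-3) + (-1)]/2 = -2.

-2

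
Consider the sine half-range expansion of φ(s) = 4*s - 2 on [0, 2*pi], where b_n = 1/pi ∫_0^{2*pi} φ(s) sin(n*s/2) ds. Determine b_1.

b_1 = 1/pi ∫_0^{2*pi} (4*s - 2) sin(s/2) ds.
Integrating by parts (boundary term plus one more integral), an antiderivative of (4*s - 2) sin(s/2) is -8*s*cos(s/2) + 16*sin(s/2) + 4*cos(s/2); evaluating from 0 to 2*pi: ∫_{0}^{2*pi} (4*s - 2) sin(s/2) ds = (-4 + 16*pi) - (4) = -8 + 16*pi.
Hence b_1 = (1/pi)·(-8 + 16*pi) = 16 - 8/pi.

16 - 8/pi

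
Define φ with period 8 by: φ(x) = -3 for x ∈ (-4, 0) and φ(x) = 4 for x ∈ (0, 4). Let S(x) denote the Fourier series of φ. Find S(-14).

x = -14 differs from x = 2 by -2 full period(s), and the series is 8-periodic.
φ is continuous at x = 2 with value 4, so the series converges to 4 there.

4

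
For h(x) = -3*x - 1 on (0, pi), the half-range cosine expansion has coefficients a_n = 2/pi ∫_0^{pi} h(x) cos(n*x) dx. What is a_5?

a_5 = 2/pi ∫_0^{pi} (-3*x - 1) cos(5*x) dx.
Integrating by parts (boundary term plus one more integral), an antiderivative of (-3*x - 1) cos(5*x) is -3*x*sin(5*x)/5 - sin(5*x)/5 - 3*cos(5*x)/25; evaluating from 0 to pi: ∫_{0}^{pi} (-3*x - 1) cos(5*x) dx = (3/25) - (-3/25) = 6/25.
Hence a_5 = (2/pi)·(6/25) = 12/(25*pi).

12/(25*pi)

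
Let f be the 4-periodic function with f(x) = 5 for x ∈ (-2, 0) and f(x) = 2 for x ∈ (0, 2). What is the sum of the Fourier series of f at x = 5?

x = 5 differs from x = 1 by 1 full period(s), and the series is 4-periodic.
f is continuous at x = 1 with value 2, so the series converges to 2 there.

2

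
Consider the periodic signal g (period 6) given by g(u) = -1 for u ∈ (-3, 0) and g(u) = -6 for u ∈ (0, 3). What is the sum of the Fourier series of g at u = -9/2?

-6

u = -9/2 differs from u = 3/2 by -1 full period(s), and the series is 6-periodic.
g is continuous at u = 3/2 with value -6, so the series converges to -6 there.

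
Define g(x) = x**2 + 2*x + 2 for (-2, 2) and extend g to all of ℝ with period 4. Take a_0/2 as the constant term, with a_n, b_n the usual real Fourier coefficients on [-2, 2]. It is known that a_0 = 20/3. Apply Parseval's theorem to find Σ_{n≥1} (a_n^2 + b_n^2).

Parseval: a_0^2/2 + Σ_{n≥1} (a_n^2+b_n^2) = 1/2 ∫_{-2}^{2} g(x)^2 dx = 536/15.
Subtract a_0^2/2 = 200/9: Σ (a_n^2+b_n^2) = 608/45.

608/45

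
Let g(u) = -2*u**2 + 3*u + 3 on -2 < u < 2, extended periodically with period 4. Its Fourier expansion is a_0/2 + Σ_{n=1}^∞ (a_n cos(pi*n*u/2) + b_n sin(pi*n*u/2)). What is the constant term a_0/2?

a_0 = 1/2 ∫_{-2}^{2} g(u) du = 1/2 · (4/3) = 2/3.
So the constant term a_0/2 = 1/3.

1/3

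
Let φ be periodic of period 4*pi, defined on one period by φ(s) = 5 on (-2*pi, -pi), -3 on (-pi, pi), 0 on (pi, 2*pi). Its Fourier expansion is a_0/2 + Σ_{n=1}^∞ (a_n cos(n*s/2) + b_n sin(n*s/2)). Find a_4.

a_4 = (1/(2*pi)) ∫_{-2*pi}^{2*pi} φ(s) cos(2*s) ds.
Split the integral at the breakpoints.
Directly, an antiderivative of (5) cos(2*s) is 5*sin(2*s)/2; evaluating from -2*pi to -pi: ∫_{-2*pi}^{-pi} (5) cos(2*s) ds = (0) - (0) = 0.
Directly, an antiderivative of (-3) cos(2*s) is -3*sin(2*s)/2; evaluating from -pi to pi: ∫_{-pi}^{pi} (-3) cos(2*s) ds = (0) - (0) = 0.
∫_{pi}^{2*pi} (0) cos(2*s) ds = 0.
Summing the pieces and multiplying by (1/(2*pi)) gives a_4 = 0.

0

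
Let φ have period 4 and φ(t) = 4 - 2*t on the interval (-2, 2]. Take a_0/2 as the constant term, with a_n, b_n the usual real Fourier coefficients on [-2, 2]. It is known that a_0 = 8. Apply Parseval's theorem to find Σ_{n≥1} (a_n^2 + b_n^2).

Parseval: a_0^2/2 + Σ_{n≥1} (a_n^2+b_n^2) = 1/2 ∫_{-2}^{2} φ(t)^2 dt = 128/3.
Subtract a_0^2/2 = 32: Σ (a_n^2+b_n^2) = 32/3.

32/3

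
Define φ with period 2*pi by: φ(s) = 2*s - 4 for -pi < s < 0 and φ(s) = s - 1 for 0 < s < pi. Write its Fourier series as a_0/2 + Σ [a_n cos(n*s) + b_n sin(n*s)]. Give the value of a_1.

2/pi

a_1 = 1/pi ∫_{-pi}^{pi} φ(s) cos(s) ds.
Split the integral at the breakpoints.
Integrating by parts (boundary term plus one more integral), an antiderivative of (2*s - 4) cos(s) is 2*s*sin(s) - 4*sin(s) + 2*cos(s); evaluating from -pi to 0: ∫_{-pi}^{0} (2*s - 4) cos(s) ds = (2) - (-2) = 4.
Integrating by parts (boundary term plus one more integral), an antiderivative of (s - 1) cos(s) is s*sin(s) - sin(s) + cos(s); evaluating from 0 to pi: ∫_{0}^{pi} (s - 1) cos(s) ds = (-1) - (1) = -2.
Summing the pieces and multiplying by (1/pi) gives a_1 = 2/pi.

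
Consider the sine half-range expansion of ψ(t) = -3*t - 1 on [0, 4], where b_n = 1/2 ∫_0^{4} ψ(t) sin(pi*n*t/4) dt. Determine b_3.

b_3 = 1/2 ∫_0^{4} (-3*t - 1) sin(3*pi*t/4) dt.
Integrating by parts (boundary term plus one more integral), an antiderivative of (-3*t - 1) sin(3*pi*t/4) is 4*t*cos(3*pi*t/4)/pi - 16*sin(3*pi*t/4)/(3*pi**2) + 4*cos(3*pi*t/4)/(3*pi); evaluating from 0 to 4: ∫_{0}^{4} (-3*t - 1) sin(3*pi*t/4) dt = (-52/(3*pi)) - (4/(3*pi)) = -56/(3*pi).
Hence b_3 = (1/2)·(-56/(3*pi)) = -28/(3*pi).

-28/(3*pi)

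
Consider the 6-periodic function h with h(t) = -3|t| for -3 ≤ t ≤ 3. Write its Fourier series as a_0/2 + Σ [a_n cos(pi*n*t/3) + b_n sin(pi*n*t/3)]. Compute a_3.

4/pi**2

a_3 = 1/3 ∫_{-3}^{3} h(t) cos(pi*t) dt.
h is even and cos(pi*t) is even, so the integrand is even and a_3 = 2/3 ∫_0^{3} h(t) cos(pi*t) dt.
Integrating by parts (boundary term plus one more integral), an antiderivative of (-3*t) cos(pi*t) is -3*t*sin(pi*t)/pi - 3*cos(pi*t)/pi**2; evaluating from 0 to 3: ∫_{0}^{3} (-3*t) cos(pi*t) dt = (3/pi**2) - (-3/pi**2) = 6/pi**2.
Hence a_3 = (2/3)·(6/pi**2) = 4/pi**2.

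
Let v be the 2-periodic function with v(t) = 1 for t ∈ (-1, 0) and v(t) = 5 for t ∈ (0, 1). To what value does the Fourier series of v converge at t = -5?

3

t = -5 differs from t = -1 by -2 full period(s), and the series is 2-periodic.
At t = -1 the one-sided limits are v(-1^-) = 5 and v(-1^+) = 1.
By Dirichlet's theorem the series converges to their average, [(5) + (1)]/2 = 3.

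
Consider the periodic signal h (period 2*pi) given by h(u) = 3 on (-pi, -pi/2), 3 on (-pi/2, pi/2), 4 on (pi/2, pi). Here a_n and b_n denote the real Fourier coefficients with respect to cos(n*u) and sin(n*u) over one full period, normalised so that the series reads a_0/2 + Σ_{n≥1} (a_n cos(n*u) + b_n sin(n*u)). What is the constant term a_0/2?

a_0 = 1/pi ∫_{-pi}^{pi} h(u) du = 1/pi · (13*pi/2) = 13/2.
So the constant term a_0/2 = 13/4.

13/4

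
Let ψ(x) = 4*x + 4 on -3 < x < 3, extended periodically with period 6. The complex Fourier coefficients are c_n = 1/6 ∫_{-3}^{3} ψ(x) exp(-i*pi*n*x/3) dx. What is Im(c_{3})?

Since ψ is real-valued, Im(c_{3}) = -1/6 ∫_{-3}^{3} ψ(x) sin(pi*x) dx = -b_{3}/2.
Integrating by parts (boundary term plus one more integral), an antiderivative of (4*x + 4) sin(pi*x) is -4*x*cos(pi*x)/pi + 4*sin(pi*x)/pi**2 - 4*cos(pi*x)/pi; evaluating from -3 to 3: ∫_{-3}^{3} (4*x + 4) sin(pi*x) dx = (16/pi) - (-8/pi) = 24/pi.
Hence Im(c_{3}) = (-1/6)·(24/pi) = -4/pi.

-4/pi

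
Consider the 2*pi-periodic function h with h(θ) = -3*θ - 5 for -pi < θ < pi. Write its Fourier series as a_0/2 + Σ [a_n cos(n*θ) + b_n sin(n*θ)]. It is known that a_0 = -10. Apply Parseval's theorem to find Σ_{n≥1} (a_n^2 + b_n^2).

6*pi**2

Parseval: a_0^2/2 + Σ_{n≥1} (a_n^2+b_n^2) = 1/pi ∫_{-pi}^{pi} h(θ)^2 dθ = 50 + 6*pi**2.
Subtract a_0^2/2 = 50: Σ (a_n^2+b_n^2) = 6*pi**2.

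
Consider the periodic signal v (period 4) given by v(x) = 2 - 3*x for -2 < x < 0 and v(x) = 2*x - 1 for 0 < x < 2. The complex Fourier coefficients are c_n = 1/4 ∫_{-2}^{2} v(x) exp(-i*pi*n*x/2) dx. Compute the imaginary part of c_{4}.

-1/(4*pi)

Since v is real-valued, Im(c_{4}) = -1/4 ∫_{-2}^{2} v(x) sin(2*pi*x) dx = -b_{4}/2.
Split the integral at the breakpoints.
Integrating by parts (boundary term plus one more integral), an antiderivative of (2 - 3*x) sin(2*pi*x) is 3*x*cos(2*pi*x)/(2*pi) - 3*sin(2*pi*x)/(4*pi**2) - cos(2*pi*x)/pi; evaluating from -2 to 0: ∫_{-2}^{0} (2 - 3*x) sin(2*pi*x) dx = (-1/pi) - (-4/pi) = 3/pi.
Integrating by parts (boundary term plus one more integral), an antiderivative of (2*x - 1) sin(2*pi*x) is -x*cos(2*pi*x)/pi + sin(2*pi*x)/(2*pi**2) + cos(2*pi*x)/(2*pi); evaluating from 0 to 2: ∫_{0}^{2} (2*x - 1) sin(2*pi*x) dx = (-3/(2*pi)) - (1/(2*pi)) = -2/pi.
So ∫_{-2}^{2} v(x) sin(2*pi*x) dx = 1/pi.
Hence Im(c_{4}) = (-1/4)·(1/pi) = -1/(4*pi).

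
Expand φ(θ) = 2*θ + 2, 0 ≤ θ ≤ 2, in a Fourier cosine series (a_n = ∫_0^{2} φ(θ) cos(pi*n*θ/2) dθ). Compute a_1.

a_1 = ∫_0^{2} (2*θ + 2) cos(pi*θ/2) dθ.
Integrating by parts (boundary term plus one more integral), an antiderivative of (2*θ + 2) cos(pi*θ/2) is 4*θ*sin(pi*θ/2)/pi + 4*sin(pi*θ/2)/pi + 8*cos(pi*θ/2)/pi**2; evaluating from 0 to 2: ∫_{0}^{2} (2*θ + 2) cos(pi*θ/2) dθ = (-8/pi**2) - (8/pi**2) = -16/pi**2.
Hence a_1 = -16/pi**2.

-16/pi**2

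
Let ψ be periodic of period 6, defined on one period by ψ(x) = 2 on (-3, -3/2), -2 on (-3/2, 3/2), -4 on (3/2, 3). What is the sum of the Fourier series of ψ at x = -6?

x = -6 differs from x = 0 by -1 full period(s), and the series is 6-periodic.
ψ is continuous at x = 0 with value -2, so the series converges to -2 there.

-2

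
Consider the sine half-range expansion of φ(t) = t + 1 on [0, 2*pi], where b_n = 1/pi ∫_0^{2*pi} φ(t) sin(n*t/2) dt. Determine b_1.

4/pi + 4

b_1 = 1/pi ∫_0^{2*pi} (t + 1) sin(t/2) dt.
Integrating by parts (boundary term plus one more integral), an antiderivative of (t + 1) sin(t/2) is -2*t*cos(t/2) + 4*sin(t/2) - 2*cos(t/2); evaluating from 0 to 2*pi: ∫_{0}^{2*pi} (t + 1) sin(t/2) dt = (2 + 4*pi) - (-2) = 4 + 4*pi.
Hence b_1 = (1/pi)·(4 + 4*pi) = 4/pi + 4.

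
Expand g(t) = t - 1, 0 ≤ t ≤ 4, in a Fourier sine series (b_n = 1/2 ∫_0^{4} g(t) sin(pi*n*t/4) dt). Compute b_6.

b_6 = 1/2 ∫_0^{4} (t - 1) sin(3*pi*t/2) dt.
Integrating by parts (boundary term plus one more integral), an antiderivative of (t - 1) sin(3*pi*t/2) is -2*t*cos(3*pi*t/2)/(3*pi) + 4*sin(3*pi*t/2)/(9*pi**2) + 2*cos(3*pi*t/2)/(3*pi); evaluating from 0 to 4: ∫_{0}^{4} (t - 1) sin(3*pi*t/2) dt = (-2/pi) - (2/(3*pi)) = -8/(3*pi).
Hence b_6 = (1/2)·(-8/(3*pi)) = -4/(3*pi).

-4/(3*pi)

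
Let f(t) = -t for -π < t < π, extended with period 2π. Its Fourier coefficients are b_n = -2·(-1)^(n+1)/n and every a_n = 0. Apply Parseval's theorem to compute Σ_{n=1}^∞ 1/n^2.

Parseval: Σ b_n^2 = (1/π) ∫_{-π}^{π} f(t)^2 dt = 2*pi**2/3.
Σ b_n^2 = Σ 4/n^2, so Σ 1/n^2 = (2*pi**2/3)/4 = pi**2/6.

pi**2/6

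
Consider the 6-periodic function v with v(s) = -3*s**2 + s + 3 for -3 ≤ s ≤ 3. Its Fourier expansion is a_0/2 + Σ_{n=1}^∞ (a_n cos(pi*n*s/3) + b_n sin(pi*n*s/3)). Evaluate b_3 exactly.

2/pi

b_3 = 1/3 ∫_{-3}^{3} v(s) sin(pi*s) ds.
Integrating by parts twice (tabular method), an antiderivative of (-3*s**2 + s + 3) sin(pi*s) is 3*s**2*cos(pi*s)/pi - 6*s*sin(pi*s)/pi**2 - s*cos(pi*s)/pi + sin(pi*s)/pi**2 - 3*cos(pi*s)/pi - 6*cos(pi*s)/pi**3; evaluating from -3 to 3: ∫_{-3}^{3} (-3*s**2 + s + 3) sin(pi*s) ds = (-21/pi + 6/pi**3) - (-27/pi + 6/pi**3) = 6/pi.
Hence b_3 = (1/3)·(6/pi) = 2/pi.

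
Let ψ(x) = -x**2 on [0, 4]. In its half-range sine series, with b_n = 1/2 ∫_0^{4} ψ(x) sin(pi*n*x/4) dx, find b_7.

32*(4 - 49*pi**2)/(343*pi**3)

b_7 = 1/2 ∫_0^{4} (-x**2) sin(7*pi*x/4) dx.
Integrating by parts twice (tabular method), an antiderivative of (-x**2) sin(7*pi*x/4) is 4*x**2*cos(7*pi*x/4)/(7*pi) - 32*x*sin(7*pi*x/4)/(49*pi**2) - 128*cos(7*pi*x/4)/(343*pi**3); evaluating from 0 to 4: ∫_{0}^{4} (-x**2) sin(7*pi*x/4) dx = (64*(2 - 49*pi**2)/(343*pi**3)) - (-128/(343*pi**3)) = 64*(4 - 49*pi**2)/(343*pi**3).
Hence b_7 = (1/2)·(64*(4 - 49*pi**2)/(343*pi**3)) = 32*(4 - 49*pi**2)/(343*pi**3).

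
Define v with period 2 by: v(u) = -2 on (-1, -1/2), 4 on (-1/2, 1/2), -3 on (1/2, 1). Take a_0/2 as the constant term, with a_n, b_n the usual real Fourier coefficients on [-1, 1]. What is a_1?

a_1 = ∫_{-1}^{1} v(u) cos(pi*u) du.
Split the integral at the breakpoints.
Directly, an antiderivative of (-2) cos(pi*u) is -2*sin(pi*u)/pi; evaluating from -1 to -1/2: ∫_{-1}^{-1/2} (-2) cos(pi*u) du = (2/pi) - (0) = 2/pi.
Directly, an antiderivative of (4) cos(pi*u) is 4*sin(pi*u)/pi; evaluating from -1/2 to 1/2: ∫_{-1/2}^{1/2} (4) cos(pi*u) du = (4/pi) - (-4/pi) = 8/pi.
Directly, an antiderivative of (-3) cos(pi*u) is -3*sin(pi*u)/pi; evaluating from 1/2 to 1: ∫_{1/2}^{1} (-3) cos(pi*u) du = (0) - (-3/pi) = 3/pi.
Summing the pieces gives a_1 = 13/pi.

13/pi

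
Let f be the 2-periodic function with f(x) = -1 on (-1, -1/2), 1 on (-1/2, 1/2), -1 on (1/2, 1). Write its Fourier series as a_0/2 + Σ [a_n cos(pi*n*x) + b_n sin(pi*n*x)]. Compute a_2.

0

a_2 = ∫_{-1}^{1} f(x) cos(2*pi*x) dx.
f is even and cos(2*pi*x) is even, so the integrand is even and a_2 = 2 ∫_0^{1} f(x) cos(2*pi*x) dx.
Split the integral at the breakpoints.
Directly, an antiderivative of (1) cos(2*pi*x) is sin(2*pi*x)/(2*pi); evaluating from 0 to 1/2: ∫_{0}^{1/2} (1) cos(2*pi*x) dx = (0) - (0) = 0.
Directly, an antiderivative of (-1) cos(2*pi*x) is -sin(2*pi*x)/(2*pi); evaluating from 1/2 to 1: ∫_{1/2}^{1} (-1) cos(2*pi*x) dx = (0) - (0) = 0.
Summing the pieces and multiplying by 2 gives a_2 = 0.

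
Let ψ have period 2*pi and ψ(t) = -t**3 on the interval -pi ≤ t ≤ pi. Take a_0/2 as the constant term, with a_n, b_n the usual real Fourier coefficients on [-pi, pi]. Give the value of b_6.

b_6 = 1/pi ∫_{-pi}^{pi} ψ(t) sin(6*t) dt.
ψ is odd and sin(6*t) is odd, so the integrand is even and b_6 = 2/pi ∫_0^{pi} ψ(t) sin(6*t) dt.
Integrating by parts three times (tabular method), an antiderivative of (-t**3) sin(6*t) is t**3*cos(6*t)/6 - t**2*sin(6*t)/12 - t*cos(6*t)/36 + sin(6*t)/216; evaluating from 0 to pi: ∫_{0}^{pi} (-t**3) sin(6*t) dt = (-pi/36 + pi**3/6) - (0) = -pi/36 + pi**3/6.
Hence b_6 = (2/pi)·(-pi/36 + pi**3/6) = -1/18 + pi**2/3.

-1/18 + pi**2/3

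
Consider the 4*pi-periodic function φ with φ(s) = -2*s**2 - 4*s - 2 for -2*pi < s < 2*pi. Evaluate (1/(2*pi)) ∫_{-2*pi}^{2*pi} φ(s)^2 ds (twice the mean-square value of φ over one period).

(1/(2*pi)) ∫_{-2*pi}^{2*pi} φ(s)^2 ds = (1/(2*pi)) · (16*pi + 128*pi**3 + 256*pi**5/5) = 8 + 64*pi**2 + 128*pi**4/5.

8 + 64*pi**2 + 128*pi**4/5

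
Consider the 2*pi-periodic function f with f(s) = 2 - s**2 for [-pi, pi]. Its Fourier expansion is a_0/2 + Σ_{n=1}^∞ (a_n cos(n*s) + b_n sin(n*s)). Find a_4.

-1/4

a_4 = 1/pi ∫_{-pi}^{pi} f(s) cos(4*s) ds.
f is even and cos(4*s) is even, so the integrand is even and a_4 = 2/pi ∫_0^{pi} f(s) cos(4*s) ds.
Integrating by parts twice (tabular method), an antiderivative of (2 - s**2) cos(4*s) is -s**2*sin(4*s)/4 - s*cos(4*s)/8 + 17*sin(4*s)/32; evaluating from 0 to pi: ∫_{0}^{pi} (2 - s**2) cos(4*s) ds = (-pi/8) - (0) = -pi/8.
Hence a_4 = (2/pi)·(-pi/8) = -1/4.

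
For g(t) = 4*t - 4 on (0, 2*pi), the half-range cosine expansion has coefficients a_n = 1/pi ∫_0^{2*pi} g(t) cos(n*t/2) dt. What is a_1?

-32/pi

a_1 = 1/pi ∫_0^{2*pi} (4*t - 4) cos(t/2) dt.
Integrating by parts (boundary term plus one more integral), an antiderivative of (4*t - 4) cos(t/2) is 8*t*sin(t/2) - 8*sin(t/2) + 16*cos(t/2); evaluating from 0 to 2*pi: ∫_{0}^{2*pi} (4*t - 4) cos(t/2) dt = (-16) - (16) = -32.
Hence a_1 = (1/pi)·(-32) = -32/pi.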